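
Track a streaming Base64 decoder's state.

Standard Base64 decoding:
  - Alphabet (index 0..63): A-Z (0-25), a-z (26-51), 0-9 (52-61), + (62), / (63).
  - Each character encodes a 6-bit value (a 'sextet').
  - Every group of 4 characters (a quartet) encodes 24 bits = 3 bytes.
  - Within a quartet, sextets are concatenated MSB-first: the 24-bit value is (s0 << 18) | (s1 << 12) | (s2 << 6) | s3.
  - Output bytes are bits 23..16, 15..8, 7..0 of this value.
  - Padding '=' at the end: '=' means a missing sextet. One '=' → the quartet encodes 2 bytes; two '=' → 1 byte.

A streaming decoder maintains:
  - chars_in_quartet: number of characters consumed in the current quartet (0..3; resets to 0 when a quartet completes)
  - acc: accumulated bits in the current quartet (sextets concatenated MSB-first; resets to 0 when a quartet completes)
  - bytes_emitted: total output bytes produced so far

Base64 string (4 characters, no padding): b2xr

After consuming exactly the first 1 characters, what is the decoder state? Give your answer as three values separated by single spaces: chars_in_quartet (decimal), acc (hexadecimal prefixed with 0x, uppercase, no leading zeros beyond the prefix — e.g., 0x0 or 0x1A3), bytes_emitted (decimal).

After char 0 ('b'=27): chars_in_quartet=1 acc=0x1B bytes_emitted=0

Answer: 1 0x1B 0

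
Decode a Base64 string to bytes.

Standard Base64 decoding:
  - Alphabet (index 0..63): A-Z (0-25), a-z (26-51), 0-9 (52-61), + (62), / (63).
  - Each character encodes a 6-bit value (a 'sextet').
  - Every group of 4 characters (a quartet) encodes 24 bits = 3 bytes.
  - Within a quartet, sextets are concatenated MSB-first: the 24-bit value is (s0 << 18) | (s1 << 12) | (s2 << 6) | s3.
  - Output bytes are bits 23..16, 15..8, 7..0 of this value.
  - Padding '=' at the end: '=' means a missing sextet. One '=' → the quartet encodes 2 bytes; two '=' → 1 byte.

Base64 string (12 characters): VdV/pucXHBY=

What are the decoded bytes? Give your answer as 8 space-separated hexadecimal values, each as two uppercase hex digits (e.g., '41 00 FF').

Answer: 55 D5 7F A6 E7 17 1C 16

Derivation:
After char 0 ('V'=21): chars_in_quartet=1 acc=0x15 bytes_emitted=0
After char 1 ('d'=29): chars_in_quartet=2 acc=0x55D bytes_emitted=0
After char 2 ('V'=21): chars_in_quartet=3 acc=0x15755 bytes_emitted=0
After char 3 ('/'=63): chars_in_quartet=4 acc=0x55D57F -> emit 55 D5 7F, reset; bytes_emitted=3
After char 4 ('p'=41): chars_in_quartet=1 acc=0x29 bytes_emitted=3
After char 5 ('u'=46): chars_in_quartet=2 acc=0xA6E bytes_emitted=3
After char 6 ('c'=28): chars_in_quartet=3 acc=0x29B9C bytes_emitted=3
After char 7 ('X'=23): chars_in_quartet=4 acc=0xA6E717 -> emit A6 E7 17, reset; bytes_emitted=6
After char 8 ('H'=7): chars_in_quartet=1 acc=0x7 bytes_emitted=6
After char 9 ('B'=1): chars_in_quartet=2 acc=0x1C1 bytes_emitted=6
After char 10 ('Y'=24): chars_in_quartet=3 acc=0x7058 bytes_emitted=6
Padding '=': partial quartet acc=0x7058 -> emit 1C 16; bytes_emitted=8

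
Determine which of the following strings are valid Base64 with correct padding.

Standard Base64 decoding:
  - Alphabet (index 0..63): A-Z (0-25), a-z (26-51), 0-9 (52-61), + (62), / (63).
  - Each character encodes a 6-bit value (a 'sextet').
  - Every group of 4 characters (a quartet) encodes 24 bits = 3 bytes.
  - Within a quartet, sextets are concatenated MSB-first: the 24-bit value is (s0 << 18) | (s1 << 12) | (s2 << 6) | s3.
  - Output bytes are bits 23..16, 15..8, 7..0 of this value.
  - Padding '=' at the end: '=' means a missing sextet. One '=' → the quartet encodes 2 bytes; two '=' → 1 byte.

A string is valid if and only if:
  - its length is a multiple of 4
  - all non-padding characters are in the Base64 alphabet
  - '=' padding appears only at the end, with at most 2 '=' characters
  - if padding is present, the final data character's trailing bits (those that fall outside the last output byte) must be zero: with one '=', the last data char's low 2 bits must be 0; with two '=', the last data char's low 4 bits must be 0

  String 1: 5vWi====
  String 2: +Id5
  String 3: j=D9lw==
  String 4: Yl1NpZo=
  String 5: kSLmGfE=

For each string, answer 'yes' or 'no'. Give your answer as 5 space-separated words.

Answer: no yes no yes yes

Derivation:
String 1: '5vWi====' → invalid (4 pad chars (max 2))
String 2: '+Id5' → valid
String 3: 'j=D9lw==' → invalid (bad char(s): ['=']; '=' in middle)
String 4: 'Yl1NpZo=' → valid
String 5: 'kSLmGfE=' → valid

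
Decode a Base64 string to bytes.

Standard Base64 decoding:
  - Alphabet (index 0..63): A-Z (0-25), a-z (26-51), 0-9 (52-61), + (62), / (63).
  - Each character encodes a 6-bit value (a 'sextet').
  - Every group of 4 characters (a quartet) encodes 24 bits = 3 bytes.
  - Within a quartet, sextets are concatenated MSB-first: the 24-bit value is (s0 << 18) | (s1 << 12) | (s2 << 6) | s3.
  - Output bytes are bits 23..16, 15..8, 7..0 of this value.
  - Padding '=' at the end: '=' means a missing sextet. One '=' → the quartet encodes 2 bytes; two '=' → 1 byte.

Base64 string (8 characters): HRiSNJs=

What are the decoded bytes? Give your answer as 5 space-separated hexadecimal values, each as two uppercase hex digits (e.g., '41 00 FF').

Answer: 1D 18 92 34 9B

Derivation:
After char 0 ('H'=7): chars_in_quartet=1 acc=0x7 bytes_emitted=0
After char 1 ('R'=17): chars_in_quartet=2 acc=0x1D1 bytes_emitted=0
After char 2 ('i'=34): chars_in_quartet=3 acc=0x7462 bytes_emitted=0
After char 3 ('S'=18): chars_in_quartet=4 acc=0x1D1892 -> emit 1D 18 92, reset; bytes_emitted=3
After char 4 ('N'=13): chars_in_quartet=1 acc=0xD bytes_emitted=3
After char 5 ('J'=9): chars_in_quartet=2 acc=0x349 bytes_emitted=3
After char 6 ('s'=44): chars_in_quartet=3 acc=0xD26C bytes_emitted=3
Padding '=': partial quartet acc=0xD26C -> emit 34 9B; bytes_emitted=5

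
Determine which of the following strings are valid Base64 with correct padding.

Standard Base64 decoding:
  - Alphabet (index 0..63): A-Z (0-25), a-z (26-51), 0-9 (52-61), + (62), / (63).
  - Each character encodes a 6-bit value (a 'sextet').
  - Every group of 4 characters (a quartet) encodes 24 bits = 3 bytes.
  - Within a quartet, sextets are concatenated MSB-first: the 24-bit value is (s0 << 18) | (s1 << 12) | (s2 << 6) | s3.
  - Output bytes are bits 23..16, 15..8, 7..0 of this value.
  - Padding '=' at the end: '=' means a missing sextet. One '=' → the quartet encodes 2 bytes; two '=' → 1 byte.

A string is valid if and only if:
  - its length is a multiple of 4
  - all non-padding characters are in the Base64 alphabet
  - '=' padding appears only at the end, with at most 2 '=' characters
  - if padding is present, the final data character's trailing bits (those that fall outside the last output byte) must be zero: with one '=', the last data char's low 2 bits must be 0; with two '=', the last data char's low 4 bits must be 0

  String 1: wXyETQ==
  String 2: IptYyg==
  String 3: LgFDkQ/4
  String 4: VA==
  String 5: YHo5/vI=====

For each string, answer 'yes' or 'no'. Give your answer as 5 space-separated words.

String 1: 'wXyETQ==' → valid
String 2: 'IptYyg==' → valid
String 3: 'LgFDkQ/4' → valid
String 4: 'VA==' → valid
String 5: 'YHo5/vI=====' → invalid (5 pad chars (max 2))

Answer: yes yes yes yes no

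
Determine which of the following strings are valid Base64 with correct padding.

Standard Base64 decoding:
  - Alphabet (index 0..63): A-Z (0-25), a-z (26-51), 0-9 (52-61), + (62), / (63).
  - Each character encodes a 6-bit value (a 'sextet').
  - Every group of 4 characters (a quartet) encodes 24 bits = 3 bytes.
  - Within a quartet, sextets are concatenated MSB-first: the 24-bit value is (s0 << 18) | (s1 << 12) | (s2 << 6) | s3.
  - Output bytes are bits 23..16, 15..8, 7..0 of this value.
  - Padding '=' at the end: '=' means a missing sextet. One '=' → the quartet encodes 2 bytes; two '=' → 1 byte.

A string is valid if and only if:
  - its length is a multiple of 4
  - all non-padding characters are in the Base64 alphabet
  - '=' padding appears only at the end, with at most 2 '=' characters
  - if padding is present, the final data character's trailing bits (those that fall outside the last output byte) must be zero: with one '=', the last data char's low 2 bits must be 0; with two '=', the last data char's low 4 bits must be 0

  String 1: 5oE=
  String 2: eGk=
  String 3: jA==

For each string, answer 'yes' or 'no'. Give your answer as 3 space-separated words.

String 1: '5oE=' → valid
String 2: 'eGk=' → valid
String 3: 'jA==' → valid

Answer: yes yes yes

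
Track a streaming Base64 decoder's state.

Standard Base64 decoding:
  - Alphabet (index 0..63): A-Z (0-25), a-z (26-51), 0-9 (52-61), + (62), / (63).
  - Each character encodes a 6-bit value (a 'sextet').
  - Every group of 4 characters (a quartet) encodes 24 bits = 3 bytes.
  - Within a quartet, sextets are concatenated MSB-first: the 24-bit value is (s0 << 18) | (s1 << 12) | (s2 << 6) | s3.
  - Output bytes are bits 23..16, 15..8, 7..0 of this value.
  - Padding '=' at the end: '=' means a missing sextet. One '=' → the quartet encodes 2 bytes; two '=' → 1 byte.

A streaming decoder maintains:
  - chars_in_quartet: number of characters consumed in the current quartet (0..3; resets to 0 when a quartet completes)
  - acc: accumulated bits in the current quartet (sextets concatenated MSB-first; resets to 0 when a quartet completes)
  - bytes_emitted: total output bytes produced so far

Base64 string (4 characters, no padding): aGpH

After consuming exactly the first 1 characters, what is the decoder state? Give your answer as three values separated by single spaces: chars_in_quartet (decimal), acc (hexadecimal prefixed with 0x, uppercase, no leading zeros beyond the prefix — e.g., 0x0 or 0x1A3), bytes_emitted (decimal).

After char 0 ('a'=26): chars_in_quartet=1 acc=0x1A bytes_emitted=0

Answer: 1 0x1A 0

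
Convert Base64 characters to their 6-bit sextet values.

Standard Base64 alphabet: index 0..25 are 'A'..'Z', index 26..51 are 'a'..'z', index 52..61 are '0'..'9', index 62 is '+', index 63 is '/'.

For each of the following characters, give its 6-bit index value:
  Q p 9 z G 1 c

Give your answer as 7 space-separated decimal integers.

Answer: 16 41 61 51 6 53 28

Derivation:
'Q': A..Z range, ord('Q') − ord('A') = 16
'p': a..z range, 26 + ord('p') − ord('a') = 41
'9': 0..9 range, 52 + ord('9') − ord('0') = 61
'z': a..z range, 26 + ord('z') − ord('a') = 51
'G': A..Z range, ord('G') − ord('A') = 6
'1': 0..9 range, 52 + ord('1') − ord('0') = 53
'c': a..z range, 26 + ord('c') − ord('a') = 28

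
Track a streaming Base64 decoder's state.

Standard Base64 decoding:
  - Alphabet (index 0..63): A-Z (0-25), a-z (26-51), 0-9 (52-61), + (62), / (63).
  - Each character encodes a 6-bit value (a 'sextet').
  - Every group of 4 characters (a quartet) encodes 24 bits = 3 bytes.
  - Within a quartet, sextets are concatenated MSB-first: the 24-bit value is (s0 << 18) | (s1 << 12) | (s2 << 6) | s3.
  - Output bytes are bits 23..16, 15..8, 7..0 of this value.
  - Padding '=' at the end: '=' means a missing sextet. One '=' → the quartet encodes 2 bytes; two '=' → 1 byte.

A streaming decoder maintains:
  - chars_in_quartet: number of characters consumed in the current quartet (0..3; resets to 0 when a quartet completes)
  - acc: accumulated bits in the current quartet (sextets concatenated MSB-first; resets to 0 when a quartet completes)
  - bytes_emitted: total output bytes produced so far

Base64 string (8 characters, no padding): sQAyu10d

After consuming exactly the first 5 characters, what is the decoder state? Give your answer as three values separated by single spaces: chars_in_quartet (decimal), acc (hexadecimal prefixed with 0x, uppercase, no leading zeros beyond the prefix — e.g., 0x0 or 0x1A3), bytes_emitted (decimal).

Answer: 1 0x2E 3

Derivation:
After char 0 ('s'=44): chars_in_quartet=1 acc=0x2C bytes_emitted=0
After char 1 ('Q'=16): chars_in_quartet=2 acc=0xB10 bytes_emitted=0
After char 2 ('A'=0): chars_in_quartet=3 acc=0x2C400 bytes_emitted=0
After char 3 ('y'=50): chars_in_quartet=4 acc=0xB10032 -> emit B1 00 32, reset; bytes_emitted=3
After char 4 ('u'=46): chars_in_quartet=1 acc=0x2E bytes_emitted=3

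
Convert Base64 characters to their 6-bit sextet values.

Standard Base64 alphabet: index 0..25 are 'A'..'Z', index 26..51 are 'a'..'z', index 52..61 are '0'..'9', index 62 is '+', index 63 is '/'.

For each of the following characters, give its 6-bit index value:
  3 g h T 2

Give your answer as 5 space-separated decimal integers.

Answer: 55 32 33 19 54

Derivation:
'3': 0..9 range, 52 + ord('3') − ord('0') = 55
'g': a..z range, 26 + ord('g') − ord('a') = 32
'h': a..z range, 26 + ord('h') − ord('a') = 33
'T': A..Z range, ord('T') − ord('A') = 19
'2': 0..9 range, 52 + ord('2') − ord('0') = 54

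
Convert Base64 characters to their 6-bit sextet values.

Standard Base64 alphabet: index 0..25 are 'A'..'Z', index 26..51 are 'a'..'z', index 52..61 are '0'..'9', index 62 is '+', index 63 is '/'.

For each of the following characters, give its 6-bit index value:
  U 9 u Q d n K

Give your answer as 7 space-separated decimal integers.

'U': A..Z range, ord('U') − ord('A') = 20
'9': 0..9 range, 52 + ord('9') − ord('0') = 61
'u': a..z range, 26 + ord('u') − ord('a') = 46
'Q': A..Z range, ord('Q') − ord('A') = 16
'd': a..z range, 26 + ord('d') − ord('a') = 29
'n': a..z range, 26 + ord('n') − ord('a') = 39
'K': A..Z range, ord('K') − ord('A') = 10

Answer: 20 61 46 16 29 39 10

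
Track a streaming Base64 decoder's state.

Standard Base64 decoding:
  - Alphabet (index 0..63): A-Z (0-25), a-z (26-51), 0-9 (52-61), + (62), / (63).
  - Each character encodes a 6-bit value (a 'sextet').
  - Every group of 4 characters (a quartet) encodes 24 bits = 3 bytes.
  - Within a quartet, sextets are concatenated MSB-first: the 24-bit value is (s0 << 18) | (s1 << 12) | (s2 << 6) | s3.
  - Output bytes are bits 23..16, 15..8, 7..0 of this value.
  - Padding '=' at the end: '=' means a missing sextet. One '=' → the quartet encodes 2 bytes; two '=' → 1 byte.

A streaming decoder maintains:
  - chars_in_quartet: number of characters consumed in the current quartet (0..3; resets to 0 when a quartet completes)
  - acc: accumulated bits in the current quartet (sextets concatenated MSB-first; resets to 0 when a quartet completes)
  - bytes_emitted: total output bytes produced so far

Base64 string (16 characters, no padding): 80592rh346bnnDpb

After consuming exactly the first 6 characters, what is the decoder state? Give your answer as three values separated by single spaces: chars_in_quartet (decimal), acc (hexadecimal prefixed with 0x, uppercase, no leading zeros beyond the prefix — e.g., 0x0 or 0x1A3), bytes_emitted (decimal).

Answer: 2 0xDAB 3

Derivation:
After char 0 ('8'=60): chars_in_quartet=1 acc=0x3C bytes_emitted=0
After char 1 ('0'=52): chars_in_quartet=2 acc=0xF34 bytes_emitted=0
After char 2 ('5'=57): chars_in_quartet=3 acc=0x3CD39 bytes_emitted=0
After char 3 ('9'=61): chars_in_quartet=4 acc=0xF34E7D -> emit F3 4E 7D, reset; bytes_emitted=3
After char 4 ('2'=54): chars_in_quartet=1 acc=0x36 bytes_emitted=3
After char 5 ('r'=43): chars_in_quartet=2 acc=0xDAB bytes_emitted=3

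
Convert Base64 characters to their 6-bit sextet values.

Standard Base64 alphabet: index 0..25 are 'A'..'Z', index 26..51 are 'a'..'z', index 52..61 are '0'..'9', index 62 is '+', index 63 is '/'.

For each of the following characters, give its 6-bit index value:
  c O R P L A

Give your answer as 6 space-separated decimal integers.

'c': a..z range, 26 + ord('c') − ord('a') = 28
'O': A..Z range, ord('O') − ord('A') = 14
'R': A..Z range, ord('R') − ord('A') = 17
'P': A..Z range, ord('P') − ord('A') = 15
'L': A..Z range, ord('L') − ord('A') = 11
'A': A..Z range, ord('A') − ord('A') = 0

Answer: 28 14 17 15 11 0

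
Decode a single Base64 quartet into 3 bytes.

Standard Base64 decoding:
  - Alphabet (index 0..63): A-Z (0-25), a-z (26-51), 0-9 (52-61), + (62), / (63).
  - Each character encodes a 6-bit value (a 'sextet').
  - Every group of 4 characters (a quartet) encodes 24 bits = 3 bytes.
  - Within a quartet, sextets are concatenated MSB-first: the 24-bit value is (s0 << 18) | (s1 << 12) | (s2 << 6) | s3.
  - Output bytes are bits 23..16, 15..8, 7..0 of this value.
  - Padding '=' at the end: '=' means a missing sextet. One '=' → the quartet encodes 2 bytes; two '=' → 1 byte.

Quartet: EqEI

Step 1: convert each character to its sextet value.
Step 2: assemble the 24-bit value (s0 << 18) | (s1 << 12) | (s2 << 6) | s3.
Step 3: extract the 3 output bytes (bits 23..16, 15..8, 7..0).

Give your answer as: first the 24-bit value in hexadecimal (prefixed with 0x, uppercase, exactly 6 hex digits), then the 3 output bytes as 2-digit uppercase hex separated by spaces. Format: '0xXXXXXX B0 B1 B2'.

Answer: 0x12A108 12 A1 08

Derivation:
Sextets: E=4, q=42, E=4, I=8
24-bit: (4<<18) | (42<<12) | (4<<6) | 8
      = 0x100000 | 0x02A000 | 0x000100 | 0x000008
      = 0x12A108
Bytes: (v>>16)&0xFF=12, (v>>8)&0xFF=A1, v&0xFF=08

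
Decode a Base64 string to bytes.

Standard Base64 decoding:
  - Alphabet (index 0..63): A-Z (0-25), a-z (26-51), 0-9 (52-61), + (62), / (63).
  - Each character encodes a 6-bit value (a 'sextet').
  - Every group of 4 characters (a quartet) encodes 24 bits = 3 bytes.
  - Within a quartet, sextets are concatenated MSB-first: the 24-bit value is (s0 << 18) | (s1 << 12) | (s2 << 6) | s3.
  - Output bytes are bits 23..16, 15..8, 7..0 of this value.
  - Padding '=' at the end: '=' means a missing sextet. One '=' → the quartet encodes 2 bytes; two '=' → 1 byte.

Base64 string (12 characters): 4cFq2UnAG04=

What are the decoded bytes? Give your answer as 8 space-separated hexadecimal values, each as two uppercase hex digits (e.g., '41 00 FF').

After char 0 ('4'=56): chars_in_quartet=1 acc=0x38 bytes_emitted=0
After char 1 ('c'=28): chars_in_quartet=2 acc=0xE1C bytes_emitted=0
After char 2 ('F'=5): chars_in_quartet=3 acc=0x38705 bytes_emitted=0
After char 3 ('q'=42): chars_in_quartet=4 acc=0xE1C16A -> emit E1 C1 6A, reset; bytes_emitted=3
After char 4 ('2'=54): chars_in_quartet=1 acc=0x36 bytes_emitted=3
After char 5 ('U'=20): chars_in_quartet=2 acc=0xD94 bytes_emitted=3
After char 6 ('n'=39): chars_in_quartet=3 acc=0x36527 bytes_emitted=3
After char 7 ('A'=0): chars_in_quartet=4 acc=0xD949C0 -> emit D9 49 C0, reset; bytes_emitted=6
After char 8 ('G'=6): chars_in_quartet=1 acc=0x6 bytes_emitted=6
After char 9 ('0'=52): chars_in_quartet=2 acc=0x1B4 bytes_emitted=6
After char 10 ('4'=56): chars_in_quartet=3 acc=0x6D38 bytes_emitted=6
Padding '=': partial quartet acc=0x6D38 -> emit 1B 4E; bytes_emitted=8

Answer: E1 C1 6A D9 49 C0 1B 4E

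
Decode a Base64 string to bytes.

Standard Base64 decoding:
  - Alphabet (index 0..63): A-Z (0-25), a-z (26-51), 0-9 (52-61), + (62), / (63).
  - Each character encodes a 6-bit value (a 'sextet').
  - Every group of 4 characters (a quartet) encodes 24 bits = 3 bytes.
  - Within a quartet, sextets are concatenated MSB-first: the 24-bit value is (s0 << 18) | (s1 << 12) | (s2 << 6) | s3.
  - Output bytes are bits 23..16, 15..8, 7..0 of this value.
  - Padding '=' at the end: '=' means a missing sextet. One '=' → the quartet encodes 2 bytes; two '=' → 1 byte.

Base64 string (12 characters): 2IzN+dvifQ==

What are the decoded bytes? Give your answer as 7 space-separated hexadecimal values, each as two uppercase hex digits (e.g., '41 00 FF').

After char 0 ('2'=54): chars_in_quartet=1 acc=0x36 bytes_emitted=0
After char 1 ('I'=8): chars_in_quartet=2 acc=0xD88 bytes_emitted=0
After char 2 ('z'=51): chars_in_quartet=3 acc=0x36233 bytes_emitted=0
After char 3 ('N'=13): chars_in_quartet=4 acc=0xD88CCD -> emit D8 8C CD, reset; bytes_emitted=3
After char 4 ('+'=62): chars_in_quartet=1 acc=0x3E bytes_emitted=3
After char 5 ('d'=29): chars_in_quartet=2 acc=0xF9D bytes_emitted=3
After char 6 ('v'=47): chars_in_quartet=3 acc=0x3E76F bytes_emitted=3
After char 7 ('i'=34): chars_in_quartet=4 acc=0xF9DBE2 -> emit F9 DB E2, reset; bytes_emitted=6
After char 8 ('f'=31): chars_in_quartet=1 acc=0x1F bytes_emitted=6
After char 9 ('Q'=16): chars_in_quartet=2 acc=0x7D0 bytes_emitted=6
Padding '==': partial quartet acc=0x7D0 -> emit 7D; bytes_emitted=7

Answer: D8 8C CD F9 DB E2 7D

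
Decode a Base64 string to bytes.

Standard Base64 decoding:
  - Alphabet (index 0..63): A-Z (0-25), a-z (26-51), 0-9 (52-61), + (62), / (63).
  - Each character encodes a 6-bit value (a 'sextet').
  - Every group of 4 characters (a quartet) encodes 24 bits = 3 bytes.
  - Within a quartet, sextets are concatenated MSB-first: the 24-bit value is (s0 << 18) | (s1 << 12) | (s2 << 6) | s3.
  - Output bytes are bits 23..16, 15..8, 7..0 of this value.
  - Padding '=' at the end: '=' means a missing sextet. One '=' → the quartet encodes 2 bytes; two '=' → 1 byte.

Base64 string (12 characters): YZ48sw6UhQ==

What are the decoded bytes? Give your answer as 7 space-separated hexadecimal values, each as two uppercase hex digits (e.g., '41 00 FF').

After char 0 ('Y'=24): chars_in_quartet=1 acc=0x18 bytes_emitted=0
After char 1 ('Z'=25): chars_in_quartet=2 acc=0x619 bytes_emitted=0
After char 2 ('4'=56): chars_in_quartet=3 acc=0x18678 bytes_emitted=0
After char 3 ('8'=60): chars_in_quartet=4 acc=0x619E3C -> emit 61 9E 3C, reset; bytes_emitted=3
After char 4 ('s'=44): chars_in_quartet=1 acc=0x2C bytes_emitted=3
After char 5 ('w'=48): chars_in_quartet=2 acc=0xB30 bytes_emitted=3
After char 6 ('6'=58): chars_in_quartet=3 acc=0x2CC3A bytes_emitted=3
After char 7 ('U'=20): chars_in_quartet=4 acc=0xB30E94 -> emit B3 0E 94, reset; bytes_emitted=6
After char 8 ('h'=33): chars_in_quartet=1 acc=0x21 bytes_emitted=6
After char 9 ('Q'=16): chars_in_quartet=2 acc=0x850 bytes_emitted=6
Padding '==': partial quartet acc=0x850 -> emit 85; bytes_emitted=7

Answer: 61 9E 3C B3 0E 94 85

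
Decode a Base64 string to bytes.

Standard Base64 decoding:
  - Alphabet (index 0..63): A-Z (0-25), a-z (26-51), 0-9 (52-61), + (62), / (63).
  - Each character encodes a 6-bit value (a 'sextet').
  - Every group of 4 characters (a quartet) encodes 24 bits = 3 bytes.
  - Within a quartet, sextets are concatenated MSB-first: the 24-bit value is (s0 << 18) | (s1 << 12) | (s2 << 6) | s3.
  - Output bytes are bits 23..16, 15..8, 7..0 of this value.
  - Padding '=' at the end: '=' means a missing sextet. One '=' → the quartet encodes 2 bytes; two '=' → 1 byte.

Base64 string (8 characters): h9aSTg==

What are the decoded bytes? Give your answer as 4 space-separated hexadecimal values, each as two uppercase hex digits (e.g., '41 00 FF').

Answer: 87 D6 92 4E

Derivation:
After char 0 ('h'=33): chars_in_quartet=1 acc=0x21 bytes_emitted=0
After char 1 ('9'=61): chars_in_quartet=2 acc=0x87D bytes_emitted=0
After char 2 ('a'=26): chars_in_quartet=3 acc=0x21F5A bytes_emitted=0
After char 3 ('S'=18): chars_in_quartet=4 acc=0x87D692 -> emit 87 D6 92, reset; bytes_emitted=3
After char 4 ('T'=19): chars_in_quartet=1 acc=0x13 bytes_emitted=3
After char 5 ('g'=32): chars_in_quartet=2 acc=0x4E0 bytes_emitted=3
Padding '==': partial quartet acc=0x4E0 -> emit 4E; bytes_emitted=4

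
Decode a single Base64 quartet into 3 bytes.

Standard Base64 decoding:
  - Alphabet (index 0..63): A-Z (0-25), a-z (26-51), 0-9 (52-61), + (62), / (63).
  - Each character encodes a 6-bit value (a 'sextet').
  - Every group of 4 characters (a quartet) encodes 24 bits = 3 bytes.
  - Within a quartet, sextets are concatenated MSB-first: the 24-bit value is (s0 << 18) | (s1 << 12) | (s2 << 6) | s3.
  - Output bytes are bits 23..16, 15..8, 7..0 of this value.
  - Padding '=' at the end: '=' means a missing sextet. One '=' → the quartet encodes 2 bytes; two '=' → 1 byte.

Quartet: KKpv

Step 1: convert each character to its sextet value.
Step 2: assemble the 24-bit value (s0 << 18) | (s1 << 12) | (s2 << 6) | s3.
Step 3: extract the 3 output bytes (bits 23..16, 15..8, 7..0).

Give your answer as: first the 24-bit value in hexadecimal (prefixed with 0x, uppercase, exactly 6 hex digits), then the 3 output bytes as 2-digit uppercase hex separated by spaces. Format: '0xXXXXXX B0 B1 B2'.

Sextets: K=10, K=10, p=41, v=47
24-bit: (10<<18) | (10<<12) | (41<<6) | 47
      = 0x280000 | 0x00A000 | 0x000A40 | 0x00002F
      = 0x28AA6F
Bytes: (v>>16)&0xFF=28, (v>>8)&0xFF=AA, v&0xFF=6F

Answer: 0x28AA6F 28 AA 6F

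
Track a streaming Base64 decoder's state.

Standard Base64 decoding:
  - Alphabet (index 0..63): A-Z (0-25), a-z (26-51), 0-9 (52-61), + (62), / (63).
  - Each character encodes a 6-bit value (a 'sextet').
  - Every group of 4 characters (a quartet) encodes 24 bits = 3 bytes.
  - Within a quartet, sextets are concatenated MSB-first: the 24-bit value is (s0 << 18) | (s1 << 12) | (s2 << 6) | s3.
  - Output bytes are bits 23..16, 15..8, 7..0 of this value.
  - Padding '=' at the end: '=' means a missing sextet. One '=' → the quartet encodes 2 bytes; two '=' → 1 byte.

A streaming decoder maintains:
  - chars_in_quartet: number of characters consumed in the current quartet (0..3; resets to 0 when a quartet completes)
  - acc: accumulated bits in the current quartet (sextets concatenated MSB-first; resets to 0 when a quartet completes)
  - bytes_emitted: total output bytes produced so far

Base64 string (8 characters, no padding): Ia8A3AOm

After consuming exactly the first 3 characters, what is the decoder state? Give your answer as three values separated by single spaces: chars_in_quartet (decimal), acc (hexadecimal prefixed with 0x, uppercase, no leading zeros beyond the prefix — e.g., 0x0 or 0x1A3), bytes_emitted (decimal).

Answer: 3 0x86BC 0

Derivation:
After char 0 ('I'=8): chars_in_quartet=1 acc=0x8 bytes_emitted=0
After char 1 ('a'=26): chars_in_quartet=2 acc=0x21A bytes_emitted=0
After char 2 ('8'=60): chars_in_quartet=3 acc=0x86BC bytes_emitted=0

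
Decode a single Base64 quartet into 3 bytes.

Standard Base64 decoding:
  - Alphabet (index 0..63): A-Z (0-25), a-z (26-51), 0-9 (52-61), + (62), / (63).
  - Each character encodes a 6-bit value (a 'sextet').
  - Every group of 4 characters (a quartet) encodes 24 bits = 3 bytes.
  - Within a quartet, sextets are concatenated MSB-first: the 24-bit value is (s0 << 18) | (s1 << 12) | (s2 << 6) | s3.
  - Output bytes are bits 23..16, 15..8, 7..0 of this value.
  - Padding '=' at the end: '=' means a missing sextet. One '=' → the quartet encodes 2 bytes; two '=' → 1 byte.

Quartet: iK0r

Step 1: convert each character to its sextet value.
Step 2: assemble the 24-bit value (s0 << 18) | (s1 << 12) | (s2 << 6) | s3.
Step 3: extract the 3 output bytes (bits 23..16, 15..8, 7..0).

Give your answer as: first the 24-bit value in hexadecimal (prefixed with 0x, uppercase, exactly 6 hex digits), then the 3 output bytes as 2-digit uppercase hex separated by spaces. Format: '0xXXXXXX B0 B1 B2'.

Answer: 0x88AD2B 88 AD 2B

Derivation:
Sextets: i=34, K=10, 0=52, r=43
24-bit: (34<<18) | (10<<12) | (52<<6) | 43
      = 0x880000 | 0x00A000 | 0x000D00 | 0x00002B
      = 0x88AD2B
Bytes: (v>>16)&0xFF=88, (v>>8)&0xFF=AD, v&0xFF=2B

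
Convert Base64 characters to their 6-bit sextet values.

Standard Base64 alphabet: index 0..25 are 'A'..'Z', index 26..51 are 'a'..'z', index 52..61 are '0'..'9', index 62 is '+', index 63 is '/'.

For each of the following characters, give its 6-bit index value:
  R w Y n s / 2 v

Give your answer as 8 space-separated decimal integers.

'R': A..Z range, ord('R') − ord('A') = 17
'w': a..z range, 26 + ord('w') − ord('a') = 48
'Y': A..Z range, ord('Y') − ord('A') = 24
'n': a..z range, 26 + ord('n') − ord('a') = 39
's': a..z range, 26 + ord('s') − ord('a') = 44
'/': index 63
'2': 0..9 range, 52 + ord('2') − ord('0') = 54
'v': a..z range, 26 + ord('v') − ord('a') = 47

Answer: 17 48 24 39 44 63 54 47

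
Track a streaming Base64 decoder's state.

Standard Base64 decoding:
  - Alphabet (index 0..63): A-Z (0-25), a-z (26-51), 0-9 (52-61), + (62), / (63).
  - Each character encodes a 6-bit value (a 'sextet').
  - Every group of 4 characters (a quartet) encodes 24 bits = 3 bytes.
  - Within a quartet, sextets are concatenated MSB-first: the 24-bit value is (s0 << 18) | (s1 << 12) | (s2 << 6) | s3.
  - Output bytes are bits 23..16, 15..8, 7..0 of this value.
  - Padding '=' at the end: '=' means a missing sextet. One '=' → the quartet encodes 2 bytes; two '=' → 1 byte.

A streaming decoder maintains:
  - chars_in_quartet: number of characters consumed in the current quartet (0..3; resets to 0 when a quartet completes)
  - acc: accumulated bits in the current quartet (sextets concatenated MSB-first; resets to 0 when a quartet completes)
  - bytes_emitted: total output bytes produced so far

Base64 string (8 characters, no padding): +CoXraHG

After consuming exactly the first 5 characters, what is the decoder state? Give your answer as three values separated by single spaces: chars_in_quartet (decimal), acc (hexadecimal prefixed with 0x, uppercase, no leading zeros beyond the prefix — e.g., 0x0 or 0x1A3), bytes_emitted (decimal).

After char 0 ('+'=62): chars_in_quartet=1 acc=0x3E bytes_emitted=0
After char 1 ('C'=2): chars_in_quartet=2 acc=0xF82 bytes_emitted=0
After char 2 ('o'=40): chars_in_quartet=3 acc=0x3E0A8 bytes_emitted=0
After char 3 ('X'=23): chars_in_quartet=4 acc=0xF82A17 -> emit F8 2A 17, reset; bytes_emitted=3
After char 4 ('r'=43): chars_in_quartet=1 acc=0x2B bytes_emitted=3

Answer: 1 0x2B 3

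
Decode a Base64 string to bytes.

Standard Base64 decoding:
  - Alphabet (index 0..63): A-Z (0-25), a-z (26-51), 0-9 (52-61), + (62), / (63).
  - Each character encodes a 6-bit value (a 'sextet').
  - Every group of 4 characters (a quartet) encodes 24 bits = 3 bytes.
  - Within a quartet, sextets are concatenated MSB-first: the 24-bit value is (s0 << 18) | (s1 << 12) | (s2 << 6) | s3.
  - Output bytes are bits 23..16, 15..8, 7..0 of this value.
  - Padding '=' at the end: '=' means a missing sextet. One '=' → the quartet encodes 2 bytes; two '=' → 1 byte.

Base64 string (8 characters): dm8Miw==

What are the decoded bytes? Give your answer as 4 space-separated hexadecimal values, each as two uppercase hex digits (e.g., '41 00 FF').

Answer: 76 6F 0C 8B

Derivation:
After char 0 ('d'=29): chars_in_quartet=1 acc=0x1D bytes_emitted=0
After char 1 ('m'=38): chars_in_quartet=2 acc=0x766 bytes_emitted=0
After char 2 ('8'=60): chars_in_quartet=3 acc=0x1D9BC bytes_emitted=0
After char 3 ('M'=12): chars_in_quartet=4 acc=0x766F0C -> emit 76 6F 0C, reset; bytes_emitted=3
After char 4 ('i'=34): chars_in_quartet=1 acc=0x22 bytes_emitted=3
After char 5 ('w'=48): chars_in_quartet=2 acc=0x8B0 bytes_emitted=3
Padding '==': partial quartet acc=0x8B0 -> emit 8B; bytes_emitted=4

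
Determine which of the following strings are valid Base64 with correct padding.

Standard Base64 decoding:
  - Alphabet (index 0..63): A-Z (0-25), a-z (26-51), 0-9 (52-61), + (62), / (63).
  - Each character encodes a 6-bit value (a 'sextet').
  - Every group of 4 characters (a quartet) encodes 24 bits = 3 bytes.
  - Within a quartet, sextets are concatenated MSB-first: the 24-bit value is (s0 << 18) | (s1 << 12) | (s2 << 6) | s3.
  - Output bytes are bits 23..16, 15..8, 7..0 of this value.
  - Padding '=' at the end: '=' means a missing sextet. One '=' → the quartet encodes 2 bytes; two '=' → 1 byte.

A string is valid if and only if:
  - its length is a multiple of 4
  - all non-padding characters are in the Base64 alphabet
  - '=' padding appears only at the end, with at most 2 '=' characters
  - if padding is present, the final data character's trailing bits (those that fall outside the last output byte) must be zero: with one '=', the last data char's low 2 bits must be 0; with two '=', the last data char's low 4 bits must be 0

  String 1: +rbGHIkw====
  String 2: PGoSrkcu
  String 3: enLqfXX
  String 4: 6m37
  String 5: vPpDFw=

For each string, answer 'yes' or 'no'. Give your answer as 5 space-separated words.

Answer: no yes no yes no

Derivation:
String 1: '+rbGHIkw====' → invalid (4 pad chars (max 2))
String 2: 'PGoSrkcu' → valid
String 3: 'enLqfXX' → invalid (len=7 not mult of 4)
String 4: '6m37' → valid
String 5: 'vPpDFw=' → invalid (len=7 not mult of 4)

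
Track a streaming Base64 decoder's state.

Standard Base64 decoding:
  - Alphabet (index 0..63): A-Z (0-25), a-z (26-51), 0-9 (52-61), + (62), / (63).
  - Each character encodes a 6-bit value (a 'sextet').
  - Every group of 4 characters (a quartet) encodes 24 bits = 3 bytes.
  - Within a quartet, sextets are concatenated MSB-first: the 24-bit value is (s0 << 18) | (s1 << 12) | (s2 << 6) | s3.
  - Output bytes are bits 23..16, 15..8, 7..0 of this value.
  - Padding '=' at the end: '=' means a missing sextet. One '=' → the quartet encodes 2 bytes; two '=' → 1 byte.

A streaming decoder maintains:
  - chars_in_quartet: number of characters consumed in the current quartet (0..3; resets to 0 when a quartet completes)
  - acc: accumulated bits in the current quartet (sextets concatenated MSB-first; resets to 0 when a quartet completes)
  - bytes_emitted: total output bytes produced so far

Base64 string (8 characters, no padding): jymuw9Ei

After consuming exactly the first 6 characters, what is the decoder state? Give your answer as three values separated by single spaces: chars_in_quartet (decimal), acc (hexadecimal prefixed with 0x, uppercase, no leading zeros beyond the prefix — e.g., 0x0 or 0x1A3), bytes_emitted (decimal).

After char 0 ('j'=35): chars_in_quartet=1 acc=0x23 bytes_emitted=0
After char 1 ('y'=50): chars_in_quartet=2 acc=0x8F2 bytes_emitted=0
After char 2 ('m'=38): chars_in_quartet=3 acc=0x23CA6 bytes_emitted=0
After char 3 ('u'=46): chars_in_quartet=4 acc=0x8F29AE -> emit 8F 29 AE, reset; bytes_emitted=3
After char 4 ('w'=48): chars_in_quartet=1 acc=0x30 bytes_emitted=3
After char 5 ('9'=61): chars_in_quartet=2 acc=0xC3D bytes_emitted=3

Answer: 2 0xC3D 3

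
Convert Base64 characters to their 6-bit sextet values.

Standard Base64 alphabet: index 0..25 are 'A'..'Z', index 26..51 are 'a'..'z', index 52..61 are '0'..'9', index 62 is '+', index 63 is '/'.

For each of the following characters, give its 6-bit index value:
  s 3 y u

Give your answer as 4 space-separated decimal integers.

Answer: 44 55 50 46

Derivation:
's': a..z range, 26 + ord('s') − ord('a') = 44
'3': 0..9 range, 52 + ord('3') − ord('0') = 55
'y': a..z range, 26 + ord('y') − ord('a') = 50
'u': a..z range, 26 + ord('u') − ord('a') = 46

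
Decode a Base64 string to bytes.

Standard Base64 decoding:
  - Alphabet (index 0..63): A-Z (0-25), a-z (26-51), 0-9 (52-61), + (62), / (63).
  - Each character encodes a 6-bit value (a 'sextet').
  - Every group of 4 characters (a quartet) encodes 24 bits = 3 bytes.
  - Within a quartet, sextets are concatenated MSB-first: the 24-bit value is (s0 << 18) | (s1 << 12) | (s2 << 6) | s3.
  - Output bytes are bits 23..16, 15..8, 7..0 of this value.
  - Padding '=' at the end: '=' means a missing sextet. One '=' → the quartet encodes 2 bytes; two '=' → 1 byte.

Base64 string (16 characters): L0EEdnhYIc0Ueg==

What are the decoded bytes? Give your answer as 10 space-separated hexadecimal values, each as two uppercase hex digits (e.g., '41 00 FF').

After char 0 ('L'=11): chars_in_quartet=1 acc=0xB bytes_emitted=0
After char 1 ('0'=52): chars_in_quartet=2 acc=0x2F4 bytes_emitted=0
After char 2 ('E'=4): chars_in_quartet=3 acc=0xBD04 bytes_emitted=0
After char 3 ('E'=4): chars_in_quartet=4 acc=0x2F4104 -> emit 2F 41 04, reset; bytes_emitted=3
After char 4 ('d'=29): chars_in_quartet=1 acc=0x1D bytes_emitted=3
After char 5 ('n'=39): chars_in_quartet=2 acc=0x767 bytes_emitted=3
After char 6 ('h'=33): chars_in_quartet=3 acc=0x1D9E1 bytes_emitted=3
After char 7 ('Y'=24): chars_in_quartet=4 acc=0x767858 -> emit 76 78 58, reset; bytes_emitted=6
After char 8 ('I'=8): chars_in_quartet=1 acc=0x8 bytes_emitted=6
After char 9 ('c'=28): chars_in_quartet=2 acc=0x21C bytes_emitted=6
After char 10 ('0'=52): chars_in_quartet=3 acc=0x8734 bytes_emitted=6
After char 11 ('U'=20): chars_in_quartet=4 acc=0x21CD14 -> emit 21 CD 14, reset; bytes_emitted=9
After char 12 ('e'=30): chars_in_quartet=1 acc=0x1E bytes_emitted=9
After char 13 ('g'=32): chars_in_quartet=2 acc=0x7A0 bytes_emitted=9
Padding '==': partial quartet acc=0x7A0 -> emit 7A; bytes_emitted=10

Answer: 2F 41 04 76 78 58 21 CD 14 7A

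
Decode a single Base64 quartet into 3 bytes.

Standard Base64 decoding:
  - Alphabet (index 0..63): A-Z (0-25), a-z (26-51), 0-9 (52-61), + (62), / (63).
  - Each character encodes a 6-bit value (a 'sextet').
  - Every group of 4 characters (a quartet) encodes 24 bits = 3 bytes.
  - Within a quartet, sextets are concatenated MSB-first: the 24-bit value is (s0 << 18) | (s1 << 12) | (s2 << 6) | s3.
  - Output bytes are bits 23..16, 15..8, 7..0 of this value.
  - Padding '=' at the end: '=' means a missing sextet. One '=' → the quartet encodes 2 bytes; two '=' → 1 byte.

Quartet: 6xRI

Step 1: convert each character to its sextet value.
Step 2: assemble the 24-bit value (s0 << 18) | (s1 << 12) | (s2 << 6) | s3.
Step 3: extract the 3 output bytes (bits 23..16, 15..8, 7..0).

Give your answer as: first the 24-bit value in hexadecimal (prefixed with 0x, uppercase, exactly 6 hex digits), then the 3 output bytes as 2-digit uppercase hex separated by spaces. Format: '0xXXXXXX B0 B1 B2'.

Answer: 0xEB1448 EB 14 48

Derivation:
Sextets: 6=58, x=49, R=17, I=8
24-bit: (58<<18) | (49<<12) | (17<<6) | 8
      = 0xE80000 | 0x031000 | 0x000440 | 0x000008
      = 0xEB1448
Bytes: (v>>16)&0xFF=EB, (v>>8)&0xFF=14, v&0xFF=48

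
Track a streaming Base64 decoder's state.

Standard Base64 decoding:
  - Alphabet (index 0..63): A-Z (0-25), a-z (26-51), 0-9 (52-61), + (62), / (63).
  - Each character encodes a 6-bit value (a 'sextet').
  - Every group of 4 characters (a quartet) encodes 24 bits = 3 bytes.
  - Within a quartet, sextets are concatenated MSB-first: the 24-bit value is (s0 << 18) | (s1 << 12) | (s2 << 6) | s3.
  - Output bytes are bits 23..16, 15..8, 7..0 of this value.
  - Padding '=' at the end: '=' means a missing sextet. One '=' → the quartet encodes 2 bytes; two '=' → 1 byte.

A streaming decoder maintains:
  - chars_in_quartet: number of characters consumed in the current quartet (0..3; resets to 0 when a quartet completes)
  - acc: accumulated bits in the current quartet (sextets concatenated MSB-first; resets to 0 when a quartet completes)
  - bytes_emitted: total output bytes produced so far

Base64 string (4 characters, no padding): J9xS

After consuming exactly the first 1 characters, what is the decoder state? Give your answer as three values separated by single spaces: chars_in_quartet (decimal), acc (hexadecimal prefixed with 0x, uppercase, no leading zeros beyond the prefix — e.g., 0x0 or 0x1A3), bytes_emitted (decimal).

Answer: 1 0x9 0

Derivation:
After char 0 ('J'=9): chars_in_quartet=1 acc=0x9 bytes_emitted=0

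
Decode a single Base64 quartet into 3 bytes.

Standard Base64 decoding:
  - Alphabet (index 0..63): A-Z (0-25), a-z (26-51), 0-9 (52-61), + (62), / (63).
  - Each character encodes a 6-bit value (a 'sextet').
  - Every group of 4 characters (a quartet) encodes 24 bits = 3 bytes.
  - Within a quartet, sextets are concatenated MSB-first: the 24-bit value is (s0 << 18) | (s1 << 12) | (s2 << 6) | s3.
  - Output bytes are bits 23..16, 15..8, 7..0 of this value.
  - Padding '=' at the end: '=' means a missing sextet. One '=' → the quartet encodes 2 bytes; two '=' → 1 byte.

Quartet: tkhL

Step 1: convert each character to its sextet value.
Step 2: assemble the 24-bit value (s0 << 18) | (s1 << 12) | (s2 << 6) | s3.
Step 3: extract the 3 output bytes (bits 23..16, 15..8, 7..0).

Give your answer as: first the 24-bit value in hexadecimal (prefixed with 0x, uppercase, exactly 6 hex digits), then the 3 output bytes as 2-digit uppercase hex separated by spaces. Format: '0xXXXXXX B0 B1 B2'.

Answer: 0xB6484B B6 48 4B

Derivation:
Sextets: t=45, k=36, h=33, L=11
24-bit: (45<<18) | (36<<12) | (33<<6) | 11
      = 0xB40000 | 0x024000 | 0x000840 | 0x00000B
      = 0xB6484B
Bytes: (v>>16)&0xFF=B6, (v>>8)&0xFF=48, v&0xFF=4B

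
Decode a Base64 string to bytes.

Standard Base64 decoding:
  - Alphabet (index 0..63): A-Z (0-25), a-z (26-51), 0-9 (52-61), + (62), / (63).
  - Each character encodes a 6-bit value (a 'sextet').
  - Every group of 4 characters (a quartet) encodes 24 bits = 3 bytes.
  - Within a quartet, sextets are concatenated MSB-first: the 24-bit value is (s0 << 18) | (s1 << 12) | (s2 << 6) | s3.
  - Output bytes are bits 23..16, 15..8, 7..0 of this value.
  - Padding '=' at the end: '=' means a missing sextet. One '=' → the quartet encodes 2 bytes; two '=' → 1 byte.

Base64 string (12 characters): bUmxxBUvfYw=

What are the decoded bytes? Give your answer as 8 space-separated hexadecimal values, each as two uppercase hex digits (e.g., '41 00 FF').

Answer: 6D 49 B1 C4 15 2F 7D 8C

Derivation:
After char 0 ('b'=27): chars_in_quartet=1 acc=0x1B bytes_emitted=0
After char 1 ('U'=20): chars_in_quartet=2 acc=0x6D4 bytes_emitted=0
After char 2 ('m'=38): chars_in_quartet=3 acc=0x1B526 bytes_emitted=0
After char 3 ('x'=49): chars_in_quartet=4 acc=0x6D49B1 -> emit 6D 49 B1, reset; bytes_emitted=3
After char 4 ('x'=49): chars_in_quartet=1 acc=0x31 bytes_emitted=3
After char 5 ('B'=1): chars_in_quartet=2 acc=0xC41 bytes_emitted=3
After char 6 ('U'=20): chars_in_quartet=3 acc=0x31054 bytes_emitted=3
After char 7 ('v'=47): chars_in_quartet=4 acc=0xC4152F -> emit C4 15 2F, reset; bytes_emitted=6
After char 8 ('f'=31): chars_in_quartet=1 acc=0x1F bytes_emitted=6
After char 9 ('Y'=24): chars_in_quartet=2 acc=0x7D8 bytes_emitted=6
After char 10 ('w'=48): chars_in_quartet=3 acc=0x1F630 bytes_emitted=6
Padding '=': partial quartet acc=0x1F630 -> emit 7D 8C; bytes_emitted=8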